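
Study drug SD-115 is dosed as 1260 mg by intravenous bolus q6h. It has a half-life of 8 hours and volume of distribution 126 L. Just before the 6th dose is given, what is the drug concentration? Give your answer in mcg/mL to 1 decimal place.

13.6 mcg/mL

f = (1/2)^(τ/t½) = (1/2)^(6/8) ≈ 0.5946.
C₀ = D/Vd = 1260/126 ≈ 10.000 mcg/mL.
Before the 6th dose, 5 doses have been given. Superposition: Cmin = C₀·(f + f² + … + f^5).
≈ 10.000 × (0.5946 + 0.3535 + 0.2102 + 0.1250 + 0.0743) ≈ 10.000 × 1.3576 ≈ 13.576 mcg/mL.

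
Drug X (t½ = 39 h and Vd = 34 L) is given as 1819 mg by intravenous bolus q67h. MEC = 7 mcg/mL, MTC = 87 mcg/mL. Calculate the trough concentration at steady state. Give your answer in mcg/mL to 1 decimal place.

τ/t½ = 67/39 ≈ 1.7179, so fraction remaining f = (1/2)^(67/39) ≈ 0.3040.
At steady state, accumulation factor R = 1/(1 − e^(−kτ)) ≈ 1.4368.
Single-dose peak C₀ = D/Vd = 1819/34 ≈ 53.500 mcg/mL.
Cmax,ss = C₀/(1 − f) ≈ 53.500/0.6960 ≈ 76.868 mcg/mL.
One interval later, Cmin,ss = Cmax,ss·e^(−kτ) ≈ 76.868 × 0.3040 ≈ 23.368 mcg/mL.
Trough 23.4 mcg/mL vs MEC 7 mcg/mL: adequate.

23.4 mcg/mL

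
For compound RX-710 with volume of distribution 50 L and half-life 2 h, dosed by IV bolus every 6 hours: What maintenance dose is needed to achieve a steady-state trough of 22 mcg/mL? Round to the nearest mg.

τ/t½ = 6/2 ≈ 3, so f = (1/2)^(6/2) ≈ 0.125000.
Cmin,ss = (D/Vd)·f/(1−f), so D = Cmin,ss·Vd·(1−f)/f.
D = 22 × 50 × (1−f)/f ≈ 22 × 50 × 7.00000 ≈ 7700.00 mg.

7700 mg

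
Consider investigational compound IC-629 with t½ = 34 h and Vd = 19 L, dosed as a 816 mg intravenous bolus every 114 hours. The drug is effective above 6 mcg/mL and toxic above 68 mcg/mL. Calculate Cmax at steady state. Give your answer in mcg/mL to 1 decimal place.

τ/t½ = 114/34 ≈ 3.3529, so fraction remaining f = (1/2)^(114/34) ≈ 0.0979.
Accumulation ratio R = 1/(1 − f) ≈ 1/0.9021 ≈ 1.1085.
Single-dose peak C₀ = D/Vd = 816/19 ≈ 42.947 mcg/mL.
Steady-state peak Cmax,ss = C₀·R ≈ 42.947 × 1.1085 ≈ 47.607 mcg/mL.
Peak 47.6 mcg/mL vs MTC 68 mcg/mL: below toxic threshold.

47.6 mcg/mL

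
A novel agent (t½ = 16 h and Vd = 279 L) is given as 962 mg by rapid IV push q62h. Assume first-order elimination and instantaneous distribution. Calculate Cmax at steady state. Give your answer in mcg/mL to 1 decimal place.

3.7 mcg/mL

k = ln2/t½ = ln2/16 ≈ 0.043322 h⁻¹; fraction remaining f = e^(−kτ) = e^(−0.043322×62) ≈ 0.0682.
Accumulation ratio R = 1/(1 − f) ≈ 1/0.9318 ≈ 1.0732.
Single-dose peak C₀ = D/Vd = 962/279 ≈ 3.448 mcg/mL.
Cmax,ss = C₀/(1 − f) ≈ 3.448/0.9318 ≈ 3.700 mcg/mL.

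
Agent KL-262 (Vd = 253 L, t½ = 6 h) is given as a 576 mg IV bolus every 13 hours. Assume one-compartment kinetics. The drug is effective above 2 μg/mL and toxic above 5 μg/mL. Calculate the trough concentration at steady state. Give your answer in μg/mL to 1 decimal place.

k = ln2/t½ = ln2/6 ≈ 0.115525 h⁻¹; fraction remaining f = e^(−kτ) = e^(−0.115525×13) ≈ 0.2227.
At steady state, accumulation factor R = 1/(1 − e^(−kτ)) ≈ 1.2865.
Each bolus raises the concentration by D/Vd = 576/253 ≈ 2.277 μg/mL.
Steady-state peak Cmax,ss = C₀·R ≈ 2.277 × 1.2865 ≈ 2.929 μg/mL.
Steady-state trough Cmin,ss = Cmax,ss·f ≈ 2.929 × 0.2227 ≈ 0.652 μg/mL.
Trough 0.7 μg/mL vs MEC 2 μg/mL: subtherapeutic.

0.7 μg/mL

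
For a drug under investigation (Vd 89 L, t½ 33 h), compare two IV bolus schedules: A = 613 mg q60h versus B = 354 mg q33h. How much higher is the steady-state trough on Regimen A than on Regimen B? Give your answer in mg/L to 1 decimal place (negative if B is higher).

-1.3 mg/L

Regimen A: f = (1/2)^(60/33) ≈ 0.2836; Cmin,ss = (613/89)·f/(1−f) ≈ 2.727 mg/L.
Regimen B: f = (1/2)^(33/33) ≈ 0.5000; Cmin,ss = (354/89)·f/(1−f) ≈ 3.978 mg/L.
Difference ≈ 2.727 − 3.978 ≈ -1.251 mg/L.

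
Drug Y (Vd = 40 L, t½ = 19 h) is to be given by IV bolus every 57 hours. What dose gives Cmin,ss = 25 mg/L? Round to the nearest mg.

7000 mg

τ/t½ = 57/19 ≈ 3, so f = (1/2)^(57/19) ≈ 0.125000.
Cmin,ss = (D/Vd)·f/(1−f), so D = Cmin,ss·Vd·(1−f)/f.
D = 25 × 40 × (1−f)/f ≈ 25 × 40 × 7.00000 ≈ 7000.00 mg.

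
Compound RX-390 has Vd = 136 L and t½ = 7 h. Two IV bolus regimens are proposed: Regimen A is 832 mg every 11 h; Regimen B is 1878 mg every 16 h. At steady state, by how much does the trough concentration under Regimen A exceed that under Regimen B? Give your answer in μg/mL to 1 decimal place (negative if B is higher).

Regimen A: f = (1/2)^(11/7) ≈ 0.3365; Cmin,ss = (832/136)·f/(1−f) ≈ 3.103 μg/mL.
Regimen B: f = (1/2)^(16/7) ≈ 0.2051; Cmin,ss = (1878/136)·f/(1−f) ≈ 3.563 μg/mL.
Difference ≈ 3.103 − 3.563 ≈ -0.460 μg/mL.

-0.5 μg/mL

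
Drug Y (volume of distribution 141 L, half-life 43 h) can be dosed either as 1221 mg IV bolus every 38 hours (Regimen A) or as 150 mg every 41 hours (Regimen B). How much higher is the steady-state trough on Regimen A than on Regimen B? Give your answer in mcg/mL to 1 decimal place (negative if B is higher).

9.1 mcg/mL

Regimen A: f = (1/2)^(38/43) ≈ 0.5420; Cmin,ss = (1221/141)·f/(1−f) ≈ 10.248 mcg/mL.
Regimen B: f = (1/2)^(41/43) ≈ 0.5164; Cmin,ss = (150/141)·f/(1−f) ≈ 1.136 mcg/mL.
Difference ≈ 10.248 − 1.136 ≈ 9.112 mcg/mL.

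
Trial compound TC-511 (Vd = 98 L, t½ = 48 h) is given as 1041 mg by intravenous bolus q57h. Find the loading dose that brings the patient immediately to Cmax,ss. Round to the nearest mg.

f = (1/2)^(57/48) ≈ 0.439063; accumulation ratio R = 1/(1−f) ≈ 1.78273.
Loading dose to hit Cmax,ss on first dose: D_load = D_maint·R ≈ 1041 × 1.78273 ≈ 1855.82 mg.

1856 mg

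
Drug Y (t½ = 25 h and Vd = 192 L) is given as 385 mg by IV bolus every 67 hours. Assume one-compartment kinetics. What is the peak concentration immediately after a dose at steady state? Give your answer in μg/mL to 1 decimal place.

2.4 μg/mL

τ/t½ = 67/25 ≈ 2.68, so fraction remaining f = (1/2)^(67/25) ≈ 0.1560.
At steady state, accumulation factor R = 1/(1 − e^(−kτ)) ≈ 1.1848.
Single-dose peak C₀ = D/Vd = 385/192 ≈ 2.005 μg/mL.
Steady-state peak Cmax,ss = C₀·R ≈ 2.005 × 1.1848 ≈ 2.376 μg/mL.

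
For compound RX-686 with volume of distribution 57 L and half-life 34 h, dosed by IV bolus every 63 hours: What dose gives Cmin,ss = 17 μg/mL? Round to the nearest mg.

τ/t½ = 63/34 ≈ 1.8529, so f = (1/2)^(63/34) ≈ 0.276827.
Cmin,ss = (D/Vd)·f/(1−f), so D = Cmin,ss·Vd·(1−f)/f.
D = 17 × 57 × (1−f)/f ≈ 17 × 57 × 2.61236 ≈ 2531.38 mg.

2531 mg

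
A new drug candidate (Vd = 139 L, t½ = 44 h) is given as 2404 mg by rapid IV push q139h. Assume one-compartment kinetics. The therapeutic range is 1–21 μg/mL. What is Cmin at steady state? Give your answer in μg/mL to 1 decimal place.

Over one 139-h interval, 139/44 ≈ 3.1591 half-lives elapse, leaving f ≈ 0.1119 of each dose.
At steady state, accumulation factor R = 1/(1 − e^(−kτ)) ≈ 1.1260.
Single-dose peak C₀ = D/Vd = 2404/139 ≈ 17.295 μg/mL.
Cmax,ss = C₀/(1 − f) ≈ 17.295/0.8881 ≈ 19.474 μg/mL.
One interval later, Cmin,ss = Cmax,ss·e^(−kτ) ≈ 19.474 × 0.1119 ≈ 2.179 μg/mL.
Trough 2.2 μg/mL vs MEC 1 μg/mL: adequate.

2.2 μg/mL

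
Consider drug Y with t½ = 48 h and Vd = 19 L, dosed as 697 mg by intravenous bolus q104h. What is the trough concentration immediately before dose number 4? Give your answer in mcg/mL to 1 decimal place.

10.4 mcg/mL

f = (1/2)^(τ/t½) = (1/2)^(104/48) ≈ 0.2227.
C₀ = D/Vd = 697/19 ≈ 36.684 mcg/mL.
Before the 4th dose, 3 doses have been given. Superposition: Cmin = C₀·(f + f² + … + f^3).
≈ 36.684 × (0.2227 + 0.0496 + 0.0110) ≈ 36.684 × 0.2833 ≈ 10.393 mcg/mL.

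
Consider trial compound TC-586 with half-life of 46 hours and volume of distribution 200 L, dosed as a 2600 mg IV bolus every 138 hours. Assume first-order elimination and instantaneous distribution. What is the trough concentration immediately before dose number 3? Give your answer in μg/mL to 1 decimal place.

1.8 μg/mL

f = (1/2)^(τ/t½) = (1/2)^(138/46) ≈ 0.1250.
C₀ = D/Vd = 2600/200 ≈ 13.000 μg/mL.
Before the 3rd dose, 2 doses have been given. Superposition: Cmin = C₀·(f + f²).
≈ 13.000 × (0.1250 + 0.0156) ≈ 13.000 × 0.1406 ≈ 1.828 μg/mL.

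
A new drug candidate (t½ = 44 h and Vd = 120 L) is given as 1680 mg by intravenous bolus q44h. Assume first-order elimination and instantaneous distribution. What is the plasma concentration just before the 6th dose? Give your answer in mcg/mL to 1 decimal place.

13.6 mcg/mL

f = (1/2)^(τ/t½) = (1/2)^(44/44) ≈ 0.5000.
C₀ = D/Vd = 1680/120 ≈ 14.000 mcg/mL.
Before the 6th dose, 5 doses have been given. Superposition: Cmin = C₀·(f + f² + … + f^5).
≈ 14.000 × (0.5000 + 0.2500 + 0.1250 + 0.0625 + 0.0313) ≈ 14.000 × 0.9688 ≈ 13.563 mcg/mL.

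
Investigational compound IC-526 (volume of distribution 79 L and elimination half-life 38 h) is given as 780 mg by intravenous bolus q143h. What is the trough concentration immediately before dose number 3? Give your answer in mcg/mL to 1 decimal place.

f = (1/2)^(τ/t½) = (1/2)^(143/38) ≈ 0.0737.
C₀ = D/Vd = 780/79 ≈ 9.873 mcg/mL.
Before the 3rd dose, 2 doses have been given. Superposition: Cmin = C₀·(f + f²).
≈ 9.873 × (0.0737 + 0.0054) ≈ 9.873 × 0.0791 ≈ 0.781 mcg/mL.

0.8 mcg/mL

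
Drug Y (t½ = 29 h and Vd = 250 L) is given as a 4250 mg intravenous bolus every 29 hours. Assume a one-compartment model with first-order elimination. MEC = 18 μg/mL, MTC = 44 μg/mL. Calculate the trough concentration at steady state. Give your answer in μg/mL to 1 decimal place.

17.0 μg/mL

The dosing interval is 1 half-life, so f = 2^(−1) = 0.5.
At steady state, R = 1/(1 − 0.5) = 2/1.
Single-dose peak C₀ = D/Vd = 4250/250 = 17 μg/mL.
Steady-state peak Cmax,ss = C₀·R = 17 × 2/1 ≈ 34.000 μg/mL.
Steady-state trough Cmin,ss = Cmax,ss·f ≈ 34.000 × 0.5 ≈ 17.000 μg/mL.
Trough 17.0 μg/mL vs MEC 18 μg/mL: subtherapeutic.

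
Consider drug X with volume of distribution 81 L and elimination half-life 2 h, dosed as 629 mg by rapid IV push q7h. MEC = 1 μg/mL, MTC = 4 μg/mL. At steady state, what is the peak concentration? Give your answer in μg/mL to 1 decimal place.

8.5 μg/mL

Over one 7-h interval, 7/2 ≈ 3.5 half-lives elapse, leaving f ≈ 0.0884 of each dose.
At steady state, accumulation factor R = 1/(1 − e^(−kτ)) ≈ 1.0970.
Single-dose peak C₀ = D/Vd = 629/81 ≈ 7.765 μg/mL.
Steady-state peak Cmax,ss = C₀·R ≈ 7.765 × 1.0970 ≈ 8.518 μg/mL.
Peak 8.5 μg/mL vs MTC 4 μg/mL: exceeds toxic threshold.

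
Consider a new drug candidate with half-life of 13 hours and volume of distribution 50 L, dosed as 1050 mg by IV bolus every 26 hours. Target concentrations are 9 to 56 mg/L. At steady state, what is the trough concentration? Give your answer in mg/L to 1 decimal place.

7.0 mg/L

The dosing interval is 2 half-lives, so f = 2^(−2) = 0.25.
Accumulation ratio R = 1/(1 − f) = 1/0.75 = 4/3.
Single-dose peak C₀ = D/Vd = 1050/50 = 21 mg/L.
Steady-state peak Cmax,ss = C₀·R = 21 × 4/3 ≈ 28.000 mg/L.
Steady-state trough Cmin,ss = Cmax,ss·f ≈ 28.000 × 0.25 ≈ 7.000 mg/L.
Trough 7.0 mg/L vs MEC 9 mg/L: subtherapeutic.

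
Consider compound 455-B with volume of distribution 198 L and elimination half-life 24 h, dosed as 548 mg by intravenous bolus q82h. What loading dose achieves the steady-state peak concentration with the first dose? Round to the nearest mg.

f = (1/2)^(82/24) ≈ 0.093644; accumulation ratio R = 1/(1−f) ≈ 1.10332.
Loading dose to hit Cmax,ss on first dose: D_load = D_maint·R ≈ 548 × 1.10332 ≈ 604.62 mg.

605 mg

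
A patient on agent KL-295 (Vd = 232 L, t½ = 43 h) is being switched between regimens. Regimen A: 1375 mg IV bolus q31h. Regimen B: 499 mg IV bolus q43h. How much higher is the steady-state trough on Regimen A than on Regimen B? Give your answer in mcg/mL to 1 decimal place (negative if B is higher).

Regimen A: f = (1/2)^(31/43) ≈ 0.6067; Cmin,ss = (1375/232)·f/(1−f) ≈ 9.142 mcg/mL.
Regimen B: f = (1/2)^(43/43) ≈ 0.5000; Cmin,ss = (499/232)·f/(1−f) ≈ 2.151 mcg/mL.
Difference ≈ 9.142 − 2.151 ≈ 6.991 mcg/mL.

7.0 mcg/mL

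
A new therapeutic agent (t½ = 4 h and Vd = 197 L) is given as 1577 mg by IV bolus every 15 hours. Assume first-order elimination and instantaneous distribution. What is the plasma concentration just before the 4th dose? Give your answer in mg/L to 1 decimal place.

f = (1/2)^(τ/t½) = (1/2)^(15/4) ≈ 0.0743.
C₀ = D/Vd = 1577/197 ≈ 8.005 mg/L.
Before the 4th dose, 3 doses have been given. Superposition: Cmin = C₀·(f + f² + … + f^3).
≈ 8.005 × (0.0743 + 0.0055 + 0.0004) ≈ 8.005 × 0.0802 ≈ 0.642 mg/L.

0.6 mg/L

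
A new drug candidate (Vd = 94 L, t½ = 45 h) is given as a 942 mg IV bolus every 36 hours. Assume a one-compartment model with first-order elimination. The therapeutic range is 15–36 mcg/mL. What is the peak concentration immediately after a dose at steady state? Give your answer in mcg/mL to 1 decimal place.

τ/t½ = 36/45 ≈ 0.8, so fraction remaining f = (1/2)^(36/45) ≈ 0.5743.
At steady state, accumulation factor R = 1/(1 − e^(−kτ)) ≈ 2.3491.
Single-dose peak C₀ = D/Vd = 942/94 ≈ 10.021 mcg/mL.
Steady-state peak Cmax,ss = C₀·R ≈ 10.021 × 2.3491 ≈ 23.540 mcg/mL.
Peak 23.5 mcg/mL vs MTC 36 mcg/mL: below toxic threshold.

23.5 mcg/mL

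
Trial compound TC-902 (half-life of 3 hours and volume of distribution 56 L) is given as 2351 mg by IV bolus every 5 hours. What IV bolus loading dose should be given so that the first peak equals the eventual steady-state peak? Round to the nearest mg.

3432 mg

f = (1/2)^(5/3) ≈ 0.314980; accumulation ratio R = 1/(1−f) ≈ 1.45981.
Loading dose to hit Cmax,ss on first dose: D_load = D_maint·R ≈ 2351 × 1.45981 ≈ 3432.01 mg.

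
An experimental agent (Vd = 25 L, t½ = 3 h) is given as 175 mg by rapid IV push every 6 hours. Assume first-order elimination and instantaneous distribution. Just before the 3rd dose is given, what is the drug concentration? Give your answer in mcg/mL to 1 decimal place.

f = (1/2)^(τ/t½) = (1/2)^(6/3) ≈ 0.2500.
C₀ = D/Vd = 175/25 ≈ 7.000 mcg/mL.
Before the 3rd dose, 2 doses have been given. Superposition: Cmin = C₀·(f + f²).
≈ 7.000 × (0.2500 + 0.0625) ≈ 7.000 × 0.3125 ≈ 2.188 mcg/mL.

2.2 mcg/mL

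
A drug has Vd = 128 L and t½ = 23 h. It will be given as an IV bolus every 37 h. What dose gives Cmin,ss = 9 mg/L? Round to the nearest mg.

2361 mg

τ/t½ = 37/23 ≈ 1.6087, so f = (1/2)^(37/23) ≈ 0.327895.
Cmin,ss = (D/Vd)·f/(1−f), so D = Cmin,ss·Vd·(1−f)/f.
D = 9 × 128 × (1−f)/f ≈ 9 × 128 × 2.04976 ≈ 2361.32 mg.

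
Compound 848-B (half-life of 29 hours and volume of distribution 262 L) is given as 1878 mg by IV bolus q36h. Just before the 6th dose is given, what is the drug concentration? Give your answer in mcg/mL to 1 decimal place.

5.2 mcg/mL

f = (1/2)^(τ/t½) = (1/2)^(36/29) ≈ 0.4230.
C₀ = D/Vd = 1878/262 ≈ 7.168 mcg/mL.
Before the 6th dose, 5 doses have been given. Superposition: Cmin = C₀·(f + f² + … + f^5).
≈ 7.168 × (0.4230 + 0.1789 + 0.0757 + 0.0320 + 0.0135) ≈ 7.168 × 0.7231 ≈ 5.183 mcg/mL.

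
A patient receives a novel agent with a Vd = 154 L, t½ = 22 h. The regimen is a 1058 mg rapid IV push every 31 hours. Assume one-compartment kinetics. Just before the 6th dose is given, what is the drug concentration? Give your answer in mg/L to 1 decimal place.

f = (1/2)^(τ/t½) = (1/2)^(31/22) ≈ 0.3765.
C₀ = D/Vd = 1058/154 ≈ 6.870 mg/L.
Before the 6th dose, 5 doses have been given. Superposition: Cmin = C₀·(f + f² + … + f^5).
≈ 6.870 × (0.3765 + 0.1418 + 0.0534 + 0.0201 + 0.0076) ≈ 6.870 × 0.5994 ≈ 4.118 mg/L.

4.1 mg/L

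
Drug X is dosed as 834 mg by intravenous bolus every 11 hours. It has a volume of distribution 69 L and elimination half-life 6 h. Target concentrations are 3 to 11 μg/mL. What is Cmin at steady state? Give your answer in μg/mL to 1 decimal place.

4.7 μg/mL

Over one 11-h interval, 11/6 ≈ 1.8333 half-lives elapse, leaving f ≈ 0.2806 of each dose.
Single-dose peak C₀ = D/Vd = 834/69 ≈ 12.087 μg/mL.
Steady-state trough Cmin,ss = C₀·f/(1−f) ≈ 12.087 × 0.2806/0.7194 ≈ 4.715 μg/mL.
Trough 4.7 μg/mL vs MEC 3 μg/mL: adequate.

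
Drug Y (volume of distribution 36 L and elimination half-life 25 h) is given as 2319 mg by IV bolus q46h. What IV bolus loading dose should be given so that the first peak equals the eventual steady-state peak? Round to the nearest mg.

3218 mg

f = (1/2)^(46/25) ≈ 0.279322; accumulation ratio R = 1/(1−f) ≈ 1.38758.
Loading dose to hit Cmax,ss on first dose: D_load = D_maint·R ≈ 2319 × 1.38758 ≈ 3217.80 mg.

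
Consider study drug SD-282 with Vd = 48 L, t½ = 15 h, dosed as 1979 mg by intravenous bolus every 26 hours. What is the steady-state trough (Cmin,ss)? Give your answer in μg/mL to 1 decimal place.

17.7 μg/mL

τ/t½ = 26/15 ≈ 1.7333, so fraction remaining f = (1/2)^(26/15) ≈ 0.3008.
At steady state, accumulation factor R = 1/(1 − e^(−kτ)) ≈ 1.4302.
Single-dose peak C₀ = D/Vd = 1979/48 ≈ 41.229 μg/mL.
Cmax,ss = C₀/(1 − f) ≈ 41.229/0.6992 ≈ 58.966 μg/mL.
Steady-state trough Cmin,ss = Cmax,ss·f ≈ 58.966 × 0.3008 ≈ 17.737 μg/mL.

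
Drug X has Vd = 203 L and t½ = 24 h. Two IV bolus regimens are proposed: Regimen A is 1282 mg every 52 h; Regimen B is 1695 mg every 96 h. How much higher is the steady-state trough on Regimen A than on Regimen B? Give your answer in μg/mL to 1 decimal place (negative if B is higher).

1.3 μg/mL

Regimen A: f = (1/2)^(52/24) ≈ 0.2227; Cmin,ss = (1282/203)·f/(1−f) ≈ 1.809 μg/mL.
Regimen B: f = (1/2)^(96/24) ≈ 0.0625; Cmin,ss = (1695/203)·f/(1−f) ≈ 0.557 μg/mL.
Difference ≈ 1.809 − 0.557 ≈ 1.252 μg/mL.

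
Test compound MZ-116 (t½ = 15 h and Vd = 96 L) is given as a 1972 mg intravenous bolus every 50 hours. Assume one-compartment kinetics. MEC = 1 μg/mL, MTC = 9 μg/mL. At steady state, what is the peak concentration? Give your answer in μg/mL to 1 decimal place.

Over one 50-h interval, 50/15 ≈ 3.3333 half-lives elapse, leaving f ≈ 0.0992 of each dose.
Accumulation ratio R = 1/(1 − f) ≈ 1/0.9008 ≈ 1.1101.
Each bolus raises the concentration by D/Vd = 1972/96 ≈ 20.542 μg/mL.
Steady-state peak Cmax,ss = C₀·R ≈ 20.542 × 1.1101 ≈ 22.804 μg/mL.
Peak 22.8 μg/mL vs MTC 9 μg/mL: exceeds toxic threshold.

22.8 μg/mL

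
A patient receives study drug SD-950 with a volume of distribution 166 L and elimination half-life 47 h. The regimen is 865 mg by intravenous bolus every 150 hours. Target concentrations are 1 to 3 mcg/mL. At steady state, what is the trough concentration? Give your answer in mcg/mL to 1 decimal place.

τ/t½ = 150/47 ≈ 3.1915, so fraction remaining f = (1/2)^(150/47) ≈ 0.1095.
Single-dose peak C₀ = D/Vd = 865/166 ≈ 5.211 mcg/mL.
Steady-state trough Cmin,ss = C₀·f/(1−f) ≈ 5.211 × 0.1095/0.8905 ≈ 0.641 mcg/mL.
Trough 0.6 mcg/mL vs MEC 1 mcg/mL: subtherapeutic.

0.6 mcg/mL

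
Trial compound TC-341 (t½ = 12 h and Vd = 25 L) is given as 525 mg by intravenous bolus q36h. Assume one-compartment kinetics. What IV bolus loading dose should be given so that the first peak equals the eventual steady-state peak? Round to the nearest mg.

f = (1/2)^(36/12) ≈ 0.125000; accumulation ratio R = 1/(1−f) ≈ 1.14286.
Loading dose to hit Cmax,ss on first dose: D_load = D_maint·R ≈ 525 × 1.14286 ≈ 600.00 mg.

600 mg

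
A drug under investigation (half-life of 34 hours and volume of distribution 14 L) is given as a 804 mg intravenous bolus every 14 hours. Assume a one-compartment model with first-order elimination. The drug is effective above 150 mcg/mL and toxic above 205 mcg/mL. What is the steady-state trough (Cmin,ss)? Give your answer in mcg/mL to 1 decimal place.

173.9 mcg/mL

k = ln2/t½ = ln2/34 ≈ 0.020387 h⁻¹; fraction remaining f = e^(−kτ) = e^(−0.020387×14) ≈ 0.7517.
Accumulation ratio R = 1/(1 − f) ≈ 1/0.2483 ≈ 4.0274.
Each bolus raises the concentration by D/Vd = 804/14 ≈ 57.429 mcg/mL.
Steady-state peak Cmax,ss = C₀·R ≈ 57.429 × 4.0274 ≈ 231.290 mcg/mL.
Steady-state trough Cmin,ss = Cmax,ss·f ≈ 231.290 × 0.7517 ≈ 173.861 mcg/mL.
Trough 173.9 mcg/mL vs MEC 150 mcg/mL: adequate.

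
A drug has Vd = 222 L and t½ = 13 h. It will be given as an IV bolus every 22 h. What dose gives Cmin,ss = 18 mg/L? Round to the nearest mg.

τ/t½ = 22/13 ≈ 1.6923, so f = (1/2)^(22/13) ≈ 0.309432.
Cmin,ss = (D/Vd)·f/(1−f), so D = Cmin,ss·Vd·(1−f)/f.
D = 18 × 222 × (1−f)/f ≈ 18 × 222 × 2.23173 ≈ 8917.99 mg.

8918 mg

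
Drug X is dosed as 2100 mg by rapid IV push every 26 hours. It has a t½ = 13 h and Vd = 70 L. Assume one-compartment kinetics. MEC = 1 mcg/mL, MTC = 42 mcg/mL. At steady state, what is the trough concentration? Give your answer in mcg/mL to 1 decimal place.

10.0 mcg/mL

The dosing interval is 2 half-lives, so f = 2^(−2) = 0.25.
Accumulation ratio R = 1/(1 − f) = 1/0.75 = 4/3.
Single-dose peak C₀ = D/Vd = 2100/70 = 30 mcg/mL.
Steady-state peak Cmax,ss = C₀·R = 30 × 4/3 ≈ 40.000 mcg/mL.
Steady-state trough Cmin,ss = Cmax,ss·f ≈ 40.000 × 0.25 ≈ 10.000 mcg/mL.
Trough 10.0 mcg/mL vs MEC 1 mcg/mL: adequate.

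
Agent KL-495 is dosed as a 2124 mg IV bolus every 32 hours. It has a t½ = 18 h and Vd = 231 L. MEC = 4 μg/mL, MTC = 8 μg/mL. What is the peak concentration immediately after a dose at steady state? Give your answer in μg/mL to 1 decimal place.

k = ln2/t½ = ln2/18 ≈ 0.038508 h⁻¹; fraction remaining f = e^(−kτ) = e^(−0.038508×32) ≈ 0.2916.
At steady state, accumulation factor R = 1/(1 − e^(−kτ)) ≈ 1.4116.
Each bolus raises the concentration by D/Vd = 2124/231 ≈ 9.195 μg/mL.
Cmax,ss = C₀/(1 − f) ≈ 9.195/0.7084 ≈ 12.980 μg/mL.
Peak 13.0 μg/mL vs MTC 8 μg/mL: exceeds toxic threshold.

13.0 μg/mL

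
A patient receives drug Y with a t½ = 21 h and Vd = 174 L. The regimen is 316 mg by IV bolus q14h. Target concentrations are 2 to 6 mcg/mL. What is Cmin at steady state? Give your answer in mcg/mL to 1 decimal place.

τ/t½ = 14/21 ≈ 0.66667, so fraction remaining f = (1/2)^(14/21) ≈ 0.6300.
Single-dose peak C₀ = D/Vd = 316/174 ≈ 1.816 mcg/mL.
Steady-state trough Cmin,ss = C₀·f/(1−f) ≈ 1.816 × 0.6300/0.3700 ≈ 3.092 mcg/mL.
Trough 3.1 mcg/mL vs MEC 2 mcg/mL: adequate.

3.1 mcg/mL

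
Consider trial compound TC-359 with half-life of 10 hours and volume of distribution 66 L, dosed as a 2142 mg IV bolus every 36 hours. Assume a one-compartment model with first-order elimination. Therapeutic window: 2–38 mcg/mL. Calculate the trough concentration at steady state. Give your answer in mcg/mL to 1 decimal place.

2.9 mcg/mL

k = ln2/t½ = ln2/10 ≈ 0.069315 h⁻¹; fraction remaining f = e^(−kτ) = e^(−0.069315×36) ≈ 0.0825.
Accumulation ratio R = 1/(1 − f) ≈ 1/0.9175 ≈ 1.0899.
Each bolus raises the concentration by D/Vd = 2142/66 ≈ 32.455 mcg/mL.
Cmax,ss = C₀/(1 − f) ≈ 32.455/0.9175 ≈ 35.373 mcg/mL.
One interval later, Cmin,ss = Cmax,ss·e^(−kτ) ≈ 35.373 × 0.0825 ≈ 2.918 mcg/mL.
Trough 2.9 mcg/mL vs MEC 2 mcg/mL: adequate.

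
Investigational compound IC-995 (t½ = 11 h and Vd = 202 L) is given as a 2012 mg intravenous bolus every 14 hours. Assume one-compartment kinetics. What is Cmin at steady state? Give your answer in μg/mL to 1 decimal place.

7.0 μg/mL

k = ln2/t½ = ln2/11 ≈ 0.063013 h⁻¹; fraction remaining f = e^(−kτ) = e^(−0.063013×14) ≈ 0.4139.
Accumulation ratio R = 1/(1 − f) ≈ 1/0.5861 ≈ 1.7062.
Single-dose peak C₀ = D/Vd = 2012/202 ≈ 9.960 μg/mL.
Steady-state peak Cmax,ss = C₀·R ≈ 9.960 × 1.7062 ≈ 16.994 μg/mL.
One interval later, Cmin,ss = Cmax,ss·e^(−kτ) ≈ 16.994 × 0.4139 ≈ 7.034 μg/mL.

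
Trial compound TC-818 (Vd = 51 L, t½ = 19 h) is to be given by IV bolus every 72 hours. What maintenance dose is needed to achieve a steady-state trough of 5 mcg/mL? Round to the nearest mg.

τ/t½ = 72/19 ≈ 3.7895, so f = (1/2)^(72/19) ≈ 0.072319.
Cmin,ss = (D/Vd)·f/(1−f), so D = Cmin,ss·Vd·(1−f)/f.
D = 5 × 51 × (1−f)/f ≈ 5 × 51 × 12.82762 ≈ 3271.04 mg.

3271 mg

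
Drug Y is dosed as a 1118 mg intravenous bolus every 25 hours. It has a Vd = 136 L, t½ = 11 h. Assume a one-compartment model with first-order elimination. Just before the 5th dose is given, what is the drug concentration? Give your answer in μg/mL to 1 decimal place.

f = (1/2)^(τ/t½) = (1/2)^(25/11) ≈ 0.2069.
C₀ = D/Vd = 1118/136 ≈ 8.221 μg/mL.
Before the 5th dose, 4 doses have been given. Superposition: Cmin = C₀·(f + f² + … + f^4).
≈ 8.221 × (0.2069 + 0.0428 + 0.0089 + 0.0018) ≈ 8.221 × 0.2604 ≈ 2.141 μg/mL.

2.1 μg/mL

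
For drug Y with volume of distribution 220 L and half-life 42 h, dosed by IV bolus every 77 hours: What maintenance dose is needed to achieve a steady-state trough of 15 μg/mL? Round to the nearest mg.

τ/t½ = 77/42 ≈ 1.8333, so f = (1/2)^(77/42) ≈ 0.280616.
Cmin,ss = (D/Vd)·f/(1−f), so D = Cmin,ss·Vd·(1−f)/f.
D = 15 × 220 × (1−f)/f ≈ 15 × 220 × 2.56359 ≈ 8459.85 mg.

8460 mg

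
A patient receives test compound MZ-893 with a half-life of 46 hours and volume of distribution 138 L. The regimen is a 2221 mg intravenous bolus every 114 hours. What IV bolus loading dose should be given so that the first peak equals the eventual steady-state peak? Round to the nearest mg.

f = (1/2)^(114/46) ≈ 0.179461; accumulation ratio R = 1/(1−f) ≈ 1.21871.
Loading dose to hit Cmax,ss on first dose: D_load = D_maint·R ≈ 2221 × 1.21871 ≈ 2706.75 mg.

2707 mg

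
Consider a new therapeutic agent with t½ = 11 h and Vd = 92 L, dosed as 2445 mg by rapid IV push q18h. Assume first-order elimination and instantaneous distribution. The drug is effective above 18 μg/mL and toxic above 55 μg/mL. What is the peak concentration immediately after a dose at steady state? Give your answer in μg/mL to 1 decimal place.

τ/t½ = 18/11 ≈ 1.6364, so fraction remaining f = (1/2)^(18/11) ≈ 0.3217.
At steady state, accumulation factor R = 1/(1 − e^(−kτ)) ≈ 1.4743.
Single-dose peak C₀ = D/Vd = 2445/92 ≈ 26.576 μg/mL.
Steady-state peak Cmax,ss = C₀·R ≈ 26.576 × 1.4743 ≈ 39.181 μg/mL.
Peak 39.2 μg/mL vs MTC 55 μg/mL: below toxic threshold.

39.2 μg/mL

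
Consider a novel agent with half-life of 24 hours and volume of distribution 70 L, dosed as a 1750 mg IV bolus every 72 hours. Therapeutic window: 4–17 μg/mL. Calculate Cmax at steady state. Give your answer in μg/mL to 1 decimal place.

28.6 μg/mL

The dosing interval is 3 half-lives, so f = 2^(−3) = 0.125.
At steady state, R = 1/(1 − 0.125) = 8/7.
Single-dose peak C₀ = D/Vd = 1750/70 = 25 μg/mL.
Steady-state peak Cmax,ss = C₀·R = 25 × 8/7 ≈ 28.571 μg/mL.
Peak 28.6 μg/mL vs MTC 17 μg/mL: exceeds toxic threshold.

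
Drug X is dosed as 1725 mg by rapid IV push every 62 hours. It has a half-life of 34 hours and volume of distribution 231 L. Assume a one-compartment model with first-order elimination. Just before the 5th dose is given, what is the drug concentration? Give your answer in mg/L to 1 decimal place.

2.9 mg/L

f = (1/2)^(τ/t½) = (1/2)^(62/34) ≈ 0.2825.
C₀ = D/Vd = 1725/231 ≈ 7.468 mg/L.
Before the 5th dose, 4 doses have been given. Superposition: Cmin = C₀·(f + f² + … + f^4).
≈ 7.468 × (0.2825 + 0.0798 + 0.0225 + 0.0064) ≈ 7.468 × 0.3912 ≈ 2.921 mg/L.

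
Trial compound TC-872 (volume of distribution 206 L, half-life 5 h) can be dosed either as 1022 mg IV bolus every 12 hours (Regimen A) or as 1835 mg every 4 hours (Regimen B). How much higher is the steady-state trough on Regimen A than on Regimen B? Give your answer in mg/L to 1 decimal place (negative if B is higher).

Regimen A: f = (1/2)^(12/5) ≈ 0.1895; Cmin,ss = (1022/206)·f/(1−f) ≈ 1.160 mg/L.
Regimen B: f = (1/2)^(4/5) ≈ 0.5743; Cmin,ss = (1835/206)·f/(1−f) ≈ 12.017 mg/L.
Difference ≈ 1.160 − 12.017 ≈ -10.857 mg/L.

-10.9 mg/L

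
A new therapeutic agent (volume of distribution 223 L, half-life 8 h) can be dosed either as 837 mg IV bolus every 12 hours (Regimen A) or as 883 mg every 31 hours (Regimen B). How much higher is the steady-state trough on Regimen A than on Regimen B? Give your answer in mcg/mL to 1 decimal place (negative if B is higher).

1.8 mcg/mL

Regimen A: f = (1/2)^(12/8) ≈ 0.3536; Cmin,ss = (837/223)·f/(1−f) ≈ 2.053 mcg/mL.
Regimen B: f = (1/2)^(31/8) ≈ 0.0682; Cmin,ss = (883/223)·f/(1−f) ≈ 0.290 mcg/mL.
Difference ≈ 2.053 − 0.290 ≈ 1.763 mcg/mL.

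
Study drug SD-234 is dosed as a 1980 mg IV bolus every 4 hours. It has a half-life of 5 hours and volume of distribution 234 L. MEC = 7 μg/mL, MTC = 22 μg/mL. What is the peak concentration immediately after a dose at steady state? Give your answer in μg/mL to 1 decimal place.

τ/t½ = 4/5 ≈ 0.8, so fraction remaining f = (1/2)^(4/5) ≈ 0.5743.
At steady state, accumulation factor R = 1/(1 − e^(−kτ)) ≈ 2.3491.
Single-dose peak C₀ = D/Vd = 1980/234 ≈ 8.462 μg/mL.
Steady-state peak Cmax,ss = C₀·R ≈ 8.462 × 2.3491 ≈ 19.878 μg/mL.
Peak 19.9 μg/mL vs MTC 22 μg/mL: below toxic threshold.

19.9 μg/mL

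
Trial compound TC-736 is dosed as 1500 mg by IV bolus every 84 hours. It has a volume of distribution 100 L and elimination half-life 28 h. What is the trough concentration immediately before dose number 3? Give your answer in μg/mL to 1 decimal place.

2.1 μg/mL

f = (1/2)^(τ/t½) = (1/2)^(84/28) ≈ 0.1250.
C₀ = D/Vd = 1500/100 ≈ 15.000 μg/mL.
Before the 3rd dose, 2 doses have been given. Superposition: Cmin = C₀·(f + f²).
≈ 15.000 × (0.1250 + 0.0156) ≈ 15.000 × 0.1406 ≈ 2.109 μg/mL.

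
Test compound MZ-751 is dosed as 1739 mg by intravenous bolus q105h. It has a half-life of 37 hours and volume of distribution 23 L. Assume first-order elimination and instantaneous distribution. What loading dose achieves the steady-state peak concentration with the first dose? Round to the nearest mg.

2022 mg

f = (1/2)^(105/37) ≈ 0.139870; accumulation ratio R = 1/(1−f) ≈ 1.16261.
Loading dose to hit Cmax,ss on first dose: D_load = D_maint·R ≈ 1739 × 1.16261 ≈ 2021.78 mg.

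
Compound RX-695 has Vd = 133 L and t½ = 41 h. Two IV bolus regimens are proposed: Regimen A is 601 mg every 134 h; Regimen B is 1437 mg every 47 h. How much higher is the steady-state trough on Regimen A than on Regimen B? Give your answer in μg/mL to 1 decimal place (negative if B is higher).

-8.4 μg/mL

Regimen A: f = (1/2)^(134/41) ≈ 0.1038; Cmin,ss = (601/133)·f/(1−f) ≈ 0.523 μg/mL.
Regimen B: f = (1/2)^(47/41) ≈ 0.4518; Cmin,ss = (1437/133)·f/(1−f) ≈ 8.905 μg/mL.
Difference ≈ 0.523 − 8.905 ≈ -8.382 μg/mL.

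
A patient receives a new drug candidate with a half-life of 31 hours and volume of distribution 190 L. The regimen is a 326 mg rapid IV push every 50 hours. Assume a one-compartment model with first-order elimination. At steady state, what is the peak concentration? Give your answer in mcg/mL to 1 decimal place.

k = ln2/t½ = ln2/31 ≈ 0.022360 h⁻¹; fraction remaining f = e^(−kτ) = e^(−0.022360×50) ≈ 0.3269.
At steady state, accumulation factor R = 1/(1 − e^(−kτ)) ≈ 1.4857.
Each bolus raises the concentration by D/Vd = 326/190 ≈ 1.716 mcg/mL.
Steady-state peak Cmax,ss = C₀·R ≈ 1.716 × 1.4857 ≈ 2.549 mcg/mL.

2.5 mcg/mL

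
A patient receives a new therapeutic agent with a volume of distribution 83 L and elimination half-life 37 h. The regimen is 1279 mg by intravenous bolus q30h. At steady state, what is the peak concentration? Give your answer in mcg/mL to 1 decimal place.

Over one 30-h interval, 30/37 ≈ 0.81081 half-lives elapse, leaving f ≈ 0.5701 of each dose.
Accumulation ratio R = 1/(1 − f) ≈ 1/0.4299 ≈ 2.3261.
Single-dose peak C₀ = D/Vd = 1279/83 ≈ 15.410 mcg/mL.
Cmax,ss = C₀/(1 − f) ≈ 15.410/0.4299 ≈ 35.846 mcg/mL.

35.8 mcg/mL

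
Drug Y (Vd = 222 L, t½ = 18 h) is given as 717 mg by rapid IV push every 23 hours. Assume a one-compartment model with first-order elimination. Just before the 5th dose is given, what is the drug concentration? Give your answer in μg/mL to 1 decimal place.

f = (1/2)^(τ/t½) = (1/2)^(23/18) ≈ 0.4124.
C₀ = D/Vd = 717/222 ≈ 3.230 μg/mL.
Before the 5th dose, 4 doses have been given. Superposition: Cmin = C₀·(f + f² + … + f^4).
≈ 3.230 × (0.4124 + 0.1701 + 0.0701 + 0.0289) ≈ 3.230 × 0.6815 ≈ 2.201 μg/mL.

2.2 μg/mL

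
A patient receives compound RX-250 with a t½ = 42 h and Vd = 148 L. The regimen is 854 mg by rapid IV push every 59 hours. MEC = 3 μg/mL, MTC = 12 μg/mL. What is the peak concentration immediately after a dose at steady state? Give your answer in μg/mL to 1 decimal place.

9.3 μg/mL

Over one 59-h interval, 59/42 ≈ 1.4048 half-lives elapse, leaving f ≈ 0.3777 of each dose.
At steady state, accumulation factor R = 1/(1 − e^(−kτ)) ≈ 1.6069.
Each bolus raises the concentration by D/Vd = 854/148 ≈ 5.770 μg/mL.
Cmax,ss = C₀/(1 − f) ≈ 5.770/0.6223 ≈ 9.272 μg/mL.
Peak 9.3 μg/mL vs MTC 12 μg/mL: below toxic threshold.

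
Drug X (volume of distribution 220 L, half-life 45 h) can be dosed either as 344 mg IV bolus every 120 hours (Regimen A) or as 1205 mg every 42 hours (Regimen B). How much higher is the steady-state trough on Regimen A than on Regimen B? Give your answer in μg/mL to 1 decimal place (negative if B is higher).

-5.7 μg/mL

Regimen A: f = (1/2)^(120/45) ≈ 0.1575; Cmin,ss = (344/220)·f/(1−f) ≈ 0.292 μg/mL.
Regimen B: f = (1/2)^(42/45) ≈ 0.5236; Cmin,ss = (1205/220)·f/(1−f) ≈ 6.020 μg/mL.
Difference ≈ 0.292 − 6.020 ≈ -5.728 μg/mL.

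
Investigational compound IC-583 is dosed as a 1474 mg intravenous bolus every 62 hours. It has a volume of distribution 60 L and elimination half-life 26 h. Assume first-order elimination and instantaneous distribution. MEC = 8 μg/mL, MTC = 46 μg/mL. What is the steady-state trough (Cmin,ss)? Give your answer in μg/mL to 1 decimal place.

τ/t½ = 62/26 ≈ 2.3846, so fraction remaining f = (1/2)^(62/26) ≈ 0.1915.
Each bolus raises the concentration by D/Vd = 1474/60 ≈ 24.567 μg/mL.
Steady-state trough Cmin,ss = C₀·f/(1−f) ≈ 24.567 × 0.1915/0.8085 ≈ 5.819 μg/mL.
Trough 5.8 μg/mL vs MEC 8 μg/mL: subtherapeutic.

5.8 μg/mL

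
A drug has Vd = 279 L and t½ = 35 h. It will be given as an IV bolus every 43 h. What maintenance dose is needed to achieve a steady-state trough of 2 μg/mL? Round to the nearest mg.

750 mg

τ/t½ = 43/35 ≈ 1.2286, so f = (1/2)^(43/35) ≈ 0.426740.
Cmin,ss = (D/Vd)·f/(1−f), so D = Cmin,ss·Vd·(1−f)/f.
D = 2 × 279 × (1−f)/f ≈ 2 × 279 × 1.34335 ≈ 749.59 mg.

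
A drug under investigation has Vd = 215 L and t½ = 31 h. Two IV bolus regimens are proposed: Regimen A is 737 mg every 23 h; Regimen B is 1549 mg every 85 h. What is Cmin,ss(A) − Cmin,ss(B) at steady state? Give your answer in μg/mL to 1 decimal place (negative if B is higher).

3.8 μg/mL

Regimen A: f = (1/2)^(23/31) ≈ 0.5979; Cmin,ss = (737/215)·f/(1−f) ≈ 5.097 μg/mL.
Regimen B: f = (1/2)^(85/31) ≈ 0.1495; Cmin,ss = (1549/215)·f/(1−f) ≈ 1.266 μg/mL.
Difference ≈ 5.097 − 1.266 ≈ 3.831 μg/mL.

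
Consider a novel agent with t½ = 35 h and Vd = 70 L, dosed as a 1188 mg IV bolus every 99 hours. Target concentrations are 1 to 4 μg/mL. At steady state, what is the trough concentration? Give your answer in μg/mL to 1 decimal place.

τ/t½ = 99/35 ≈ 2.8286, so fraction remaining f = (1/2)^(99/35) ≈ 0.1408.
Accumulation ratio R = 1/(1 − f) ≈ 1/0.8592 ≈ 1.1639.
Each bolus raises the concentration by D/Vd = 1188/70 ≈ 16.971 μg/mL.
Steady-state peak Cmax,ss = C₀·R ≈ 16.971 × 1.1639 ≈ 19.753 μg/mL.
One interval later, Cmin,ss = Cmax,ss·e^(−kτ) ≈ 19.753 × 0.1408 ≈ 2.781 μg/mL.
Trough 2.8 μg/mL vs MEC 1 μg/mL: adequate.

2.8 μg/mL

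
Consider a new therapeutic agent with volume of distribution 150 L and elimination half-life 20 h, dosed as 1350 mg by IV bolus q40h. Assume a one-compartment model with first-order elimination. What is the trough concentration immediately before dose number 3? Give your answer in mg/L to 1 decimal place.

2.8 mg/L

f = (1/2)^(τ/t½) = (1/2)^(40/20) ≈ 0.2500.
C₀ = D/Vd = 1350/150 ≈ 9.000 mg/L.
Before the 3rd dose, 2 doses have been given. Superposition: Cmin = C₀·(f + f²).
≈ 9.000 × (0.2500 + 0.0625) ≈ 9.000 × 0.3125 ≈ 2.812 mg/L.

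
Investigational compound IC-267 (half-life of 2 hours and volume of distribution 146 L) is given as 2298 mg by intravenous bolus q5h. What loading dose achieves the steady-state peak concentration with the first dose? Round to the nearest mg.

f = (1/2)^(5/2) ≈ 0.176777; accumulation ratio R = 1/(1−f) ≈ 1.21474.
Loading dose to hit Cmax,ss on first dose: D_load = D_maint·R ≈ 2298 × 1.21474 ≈ 2791.47 mg.

2791 mg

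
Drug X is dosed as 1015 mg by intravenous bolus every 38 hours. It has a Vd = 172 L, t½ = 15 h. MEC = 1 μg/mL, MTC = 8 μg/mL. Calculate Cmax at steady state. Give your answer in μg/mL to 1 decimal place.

7.1 μg/mL

τ/t½ = 38/15 ≈ 2.5333, so fraction remaining f = (1/2)^(38/15) ≈ 0.1727.
Accumulation ratio R = 1/(1 − f) ≈ 1/0.8273 ≈ 1.2088.
Single-dose peak C₀ = D/Vd = 1015/172 ≈ 5.901 μg/mL.
Steady-state peak Cmax,ss = C₀·R ≈ 5.901 × 1.2088 ≈ 7.133 μg/mL.
Peak 7.1 μg/mL vs MTC 8 μg/mL: below toxic threshold.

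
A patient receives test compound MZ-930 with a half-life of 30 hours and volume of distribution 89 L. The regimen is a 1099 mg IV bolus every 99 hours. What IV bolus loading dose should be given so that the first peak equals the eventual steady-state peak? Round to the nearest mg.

f = (1/2)^(99/30) ≈ 0.101532; accumulation ratio R = 1/(1−f) ≈ 1.11301.
Loading dose to hit Cmax,ss on first dose: D_load = D_maint·R ≈ 1099 × 1.11301 ≈ 1223.20 mg.

1223 mg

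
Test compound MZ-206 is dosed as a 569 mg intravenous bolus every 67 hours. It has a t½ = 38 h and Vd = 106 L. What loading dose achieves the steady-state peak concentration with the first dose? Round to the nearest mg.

807 mg

f = (1/2)^(67/38) ≈ 0.294603; accumulation ratio R = 1/(1−f) ≈ 1.41764.
Loading dose to hit Cmax,ss on first dose: D_load = D_maint·R ≈ 569 × 1.41764 ≈ 806.64 mg.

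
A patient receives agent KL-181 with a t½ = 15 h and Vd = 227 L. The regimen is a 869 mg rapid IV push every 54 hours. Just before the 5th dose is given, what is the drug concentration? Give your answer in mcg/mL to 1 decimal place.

0.3 mcg/mL

f = (1/2)^(τ/t½) = (1/2)^(54/15) ≈ 0.0825.
C₀ = D/Vd = 869/227 ≈ 3.828 mcg/mL.
Before the 5th dose, 4 doses have been given. Superposition: Cmin = C₀·(f + f² + … + f^4).
≈ 3.828 × (0.0825 + 0.0068 + 0.0006 + 0.0000) ≈ 3.828 × 0.0899 ≈ 0.344 mcg/mL.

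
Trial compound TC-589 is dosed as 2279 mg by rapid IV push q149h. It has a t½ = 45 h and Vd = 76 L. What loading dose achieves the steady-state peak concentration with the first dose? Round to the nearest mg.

2534 mg

f = (1/2)^(149/45) ≈ 0.100753; accumulation ratio R = 1/(1−f) ≈ 1.11204.
Loading dose to hit Cmax,ss on first dose: D_load = D_maint·R ≈ 2279 × 1.11204 ≈ 2534.34 mg.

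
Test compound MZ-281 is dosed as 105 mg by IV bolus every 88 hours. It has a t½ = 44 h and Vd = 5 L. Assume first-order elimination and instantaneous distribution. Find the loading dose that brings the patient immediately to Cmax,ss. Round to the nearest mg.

140 mg

f = (1/2)^(88/44) ≈ 0.250000; accumulation ratio R = 1/(1−f) ≈ 1.33333.
Loading dose to hit Cmax,ss on first dose: D_load = D_maint·R ≈ 105 × 1.33333 ≈ 140.00 mg.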